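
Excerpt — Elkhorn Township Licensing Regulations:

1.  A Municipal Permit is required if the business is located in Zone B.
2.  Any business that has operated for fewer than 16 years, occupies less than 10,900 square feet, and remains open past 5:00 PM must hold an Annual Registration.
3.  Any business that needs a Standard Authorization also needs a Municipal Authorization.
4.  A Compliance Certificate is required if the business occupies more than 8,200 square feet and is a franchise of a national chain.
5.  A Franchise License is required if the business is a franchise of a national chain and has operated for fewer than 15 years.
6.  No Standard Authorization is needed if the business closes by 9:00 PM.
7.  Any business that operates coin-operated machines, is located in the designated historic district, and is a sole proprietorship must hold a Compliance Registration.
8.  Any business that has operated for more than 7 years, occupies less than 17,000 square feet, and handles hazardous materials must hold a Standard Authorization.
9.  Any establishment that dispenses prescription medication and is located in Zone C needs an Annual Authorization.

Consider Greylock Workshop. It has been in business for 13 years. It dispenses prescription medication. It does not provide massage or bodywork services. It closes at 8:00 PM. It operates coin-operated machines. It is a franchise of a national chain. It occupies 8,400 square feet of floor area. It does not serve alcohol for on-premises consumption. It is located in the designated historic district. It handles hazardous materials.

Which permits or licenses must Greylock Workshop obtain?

1. is located in the designated historic district (not: is located in Zone B) → Municipal Permit not required.
2. years in business 13 < 16; floor area 8,400 square feet < 10,900 square feet; closes 8:00 PM, after 5:00 PM → Annual Registration required.
3. Standard Authorization is not required → no effect.
4. floor area 8,400 square feet > 8,200 square feet; is a franchise of a national chain → Compliance Certificate required.
5. is a franchise of a national chain; years in business 13 < 15 → Franchise License required.
6. closes 8:00 PM, at/before 9:00 PM → exempt from Standard Authorization.
7. operates coin-operated machines; is located in the designated historic district; is a franchise of a national chain (not: is a sole proprietorship) → Compliance Registration not required.
8. years in business 13 > 7; floor area 8,400 square feet < 17,000 square feet; handles hazardous materials → Standard Authorization required.
9. dispenses prescription medication; is located in the designated historic district (not: is located in Zone C) → Annual Authorization not required.

Annual Registration, Compliance Certificate, Franchise License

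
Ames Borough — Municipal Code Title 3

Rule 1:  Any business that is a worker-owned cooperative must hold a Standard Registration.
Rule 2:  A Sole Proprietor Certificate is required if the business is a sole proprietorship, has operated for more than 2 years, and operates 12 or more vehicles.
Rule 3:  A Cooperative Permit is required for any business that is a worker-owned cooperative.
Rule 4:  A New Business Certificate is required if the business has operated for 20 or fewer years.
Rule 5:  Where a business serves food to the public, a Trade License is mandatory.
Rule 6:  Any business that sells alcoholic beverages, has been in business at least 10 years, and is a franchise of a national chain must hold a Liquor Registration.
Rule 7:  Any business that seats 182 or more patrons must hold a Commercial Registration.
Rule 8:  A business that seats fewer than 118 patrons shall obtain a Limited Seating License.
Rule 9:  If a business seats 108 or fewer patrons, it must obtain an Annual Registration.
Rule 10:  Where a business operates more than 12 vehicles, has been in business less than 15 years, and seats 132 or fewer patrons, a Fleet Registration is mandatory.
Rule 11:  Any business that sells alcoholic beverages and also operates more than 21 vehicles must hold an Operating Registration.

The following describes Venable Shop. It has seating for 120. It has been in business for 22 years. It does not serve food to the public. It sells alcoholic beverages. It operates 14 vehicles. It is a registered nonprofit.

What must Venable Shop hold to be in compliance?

None

Rule 1: is a registered nonprofit (not: is a worker-owned cooperative) → Standard Registration not required.
Rule 2: is a registered nonprofit (not: is a sole proprietorship); years in business 22 > 2; vehicles 14 ≥ 12 → Sole Proprietor Certificate not required.
Rule 3: is a registered nonprofit (not: is a worker-owned cooperative) → Cooperative Permit not required.
Rule 4: years in business 22 > 20 → New Business Certificate not required.
Rule 5: does not serve food to the public → Trade License not required.
Rule 6: sells alcoholic beverages; years in business 22 ≥ 10; is a registered nonprofit (not: is a franchise of a national chain) → Liquor Registration not required.
Rule 7: seating 120 < 182 → Commercial Registration not required.
Rule 8: seating 120 ≥ 118 → Limited Seating License not required.
Rule 9: seating 120 > 108 → Annual Registration not required.
Rule 10: vehicles 14 > 12; years in business 22 ≥ 15; seating 120 ≤ 132 → Fleet Registration not required.
Rule 11: sells alcoholic beverages; vehicles 14 ≤ 21 → Operating Registration not required.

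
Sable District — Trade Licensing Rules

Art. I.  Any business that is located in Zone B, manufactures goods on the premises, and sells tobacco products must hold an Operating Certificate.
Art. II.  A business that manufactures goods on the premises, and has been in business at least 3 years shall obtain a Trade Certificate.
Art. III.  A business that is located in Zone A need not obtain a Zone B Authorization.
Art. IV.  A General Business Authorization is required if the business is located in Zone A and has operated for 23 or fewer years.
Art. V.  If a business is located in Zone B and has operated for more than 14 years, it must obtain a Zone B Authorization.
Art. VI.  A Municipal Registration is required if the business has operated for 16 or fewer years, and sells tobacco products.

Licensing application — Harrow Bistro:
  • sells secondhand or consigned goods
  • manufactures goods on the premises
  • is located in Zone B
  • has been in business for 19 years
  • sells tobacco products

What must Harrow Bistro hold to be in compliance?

Art. I. is located in Zone B; manufactures goods on the premises; sells tobacco products → Operating Certificate required.
Art. II. manufactures goods on the premises; years in business 19 ≥ 3 → Trade Certificate required.
Art. III. is located in Zone B (not: is located in Zone A) → Zone B Authorization exemption does not apply.
Art. IV. is located in Zone B (not: is located in Zone A); years in business 19 ≤ 23 → General Business Authorization not required.
Art. V. is located in Zone B; years in business 19 > 14 → Zone B Authorization required.
Art. VI. years in business 19 > 16; sells tobacco products → Municipal Registration not required.

Operating Certificate, Trade Certificate, Zone B Authorization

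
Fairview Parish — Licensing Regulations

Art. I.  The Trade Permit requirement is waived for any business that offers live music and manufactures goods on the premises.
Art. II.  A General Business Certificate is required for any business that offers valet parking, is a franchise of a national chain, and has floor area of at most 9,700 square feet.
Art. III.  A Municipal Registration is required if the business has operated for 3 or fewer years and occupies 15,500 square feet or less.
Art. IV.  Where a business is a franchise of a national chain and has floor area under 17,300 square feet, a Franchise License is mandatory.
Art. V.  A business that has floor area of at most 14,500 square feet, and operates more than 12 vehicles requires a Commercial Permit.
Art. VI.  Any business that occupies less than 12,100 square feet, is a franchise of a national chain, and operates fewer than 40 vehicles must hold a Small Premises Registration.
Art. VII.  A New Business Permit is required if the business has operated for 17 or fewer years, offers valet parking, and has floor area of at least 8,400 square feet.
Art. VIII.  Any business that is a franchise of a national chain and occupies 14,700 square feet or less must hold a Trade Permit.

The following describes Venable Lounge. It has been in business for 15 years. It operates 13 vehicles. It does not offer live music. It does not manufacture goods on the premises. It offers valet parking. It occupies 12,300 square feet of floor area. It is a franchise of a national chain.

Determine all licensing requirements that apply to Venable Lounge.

Commercial Permit, Franchise License, New Business Permit, Trade Permit

Art. I. does not offer live music; does not manufacture goods on the premises → Trade Permit exemption does not apply.
Art. II. offers valet parking; is a franchise of a national chain; floor area 12,300 square feet > 9,700 square feet → General Business Certificate not required.
Art. III. years in business 15 > 3; floor area 12,300 square feet ≤ 15,500 square feet → Municipal Registration not required.
Art. IV. is a franchise of a national chain; floor area 12,300 square feet < 17,300 square feet → Franchise License required.
Art. V. floor area 12,300 square feet ≤ 14,500 square feet; vehicles 13 > 12 → Commercial Permit required.
Art. VI. floor area 12,300 square feet ≥ 12,100 square feet; is a franchise of a national chain; vehicles 13 < 40 → Small Premises Registration not required.
Art. VII. years in business 15 ≤ 17; offers valet parking; floor area 12,300 square feet ≥ 8,400 square feet → New Business Permit required.
Art. VIII. is a franchise of a national chain; floor area 12,300 square feet ≤ 14,700 square feet → Trade Permit required.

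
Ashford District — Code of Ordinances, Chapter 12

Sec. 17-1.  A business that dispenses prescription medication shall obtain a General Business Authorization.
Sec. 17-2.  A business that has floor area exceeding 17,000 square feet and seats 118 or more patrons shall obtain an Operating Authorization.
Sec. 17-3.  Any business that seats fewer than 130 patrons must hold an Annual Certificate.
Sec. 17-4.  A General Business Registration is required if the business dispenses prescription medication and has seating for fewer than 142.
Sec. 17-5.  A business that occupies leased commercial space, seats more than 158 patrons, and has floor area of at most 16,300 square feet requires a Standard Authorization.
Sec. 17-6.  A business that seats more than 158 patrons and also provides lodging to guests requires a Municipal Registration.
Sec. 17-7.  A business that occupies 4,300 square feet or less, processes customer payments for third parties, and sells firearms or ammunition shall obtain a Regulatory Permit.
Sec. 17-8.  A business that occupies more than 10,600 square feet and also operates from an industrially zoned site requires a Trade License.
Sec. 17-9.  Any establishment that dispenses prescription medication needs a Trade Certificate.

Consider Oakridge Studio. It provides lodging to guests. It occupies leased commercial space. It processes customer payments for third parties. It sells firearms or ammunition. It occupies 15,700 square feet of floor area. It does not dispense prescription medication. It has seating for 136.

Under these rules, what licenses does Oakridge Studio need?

None

Sec. 17-1. does not dispense prescription medication → General Business Authorization not required.
Sec. 17-2. floor area 15,700 square feet ≤ 17,000 square feet; seating 136 ≥ 118 → Operating Authorization not required.
Sec. 17-3. seating 136 ≥ 130 → Annual Certificate not required.
Sec. 17-4. does not dispense prescription medication; seating 136 < 142 → General Business Registration not required.
Sec. 17-5. occupies leased commercial space; seating 136 ≤ 158; floor area 15,700 square feet ≤ 16,300 square feet → Standard Authorization not required.
Sec. 17-6. seating 136 ≤ 158; provides lodging to guests → Municipal Registration not required.
Sec. 17-7. floor area 15,700 square feet > 4,300 square feet; processes customer payments for third parties; sells firearms or ammunition → Regulatory Permit not required.
Sec. 17-8. floor area 15,700 square feet > 10,600 square feet; occupies leased commercial space (not: operates from an industrially zoned site) → Trade License not required.
Sec. 17-9. does not dispense prescription medication → Trade Certificate not required.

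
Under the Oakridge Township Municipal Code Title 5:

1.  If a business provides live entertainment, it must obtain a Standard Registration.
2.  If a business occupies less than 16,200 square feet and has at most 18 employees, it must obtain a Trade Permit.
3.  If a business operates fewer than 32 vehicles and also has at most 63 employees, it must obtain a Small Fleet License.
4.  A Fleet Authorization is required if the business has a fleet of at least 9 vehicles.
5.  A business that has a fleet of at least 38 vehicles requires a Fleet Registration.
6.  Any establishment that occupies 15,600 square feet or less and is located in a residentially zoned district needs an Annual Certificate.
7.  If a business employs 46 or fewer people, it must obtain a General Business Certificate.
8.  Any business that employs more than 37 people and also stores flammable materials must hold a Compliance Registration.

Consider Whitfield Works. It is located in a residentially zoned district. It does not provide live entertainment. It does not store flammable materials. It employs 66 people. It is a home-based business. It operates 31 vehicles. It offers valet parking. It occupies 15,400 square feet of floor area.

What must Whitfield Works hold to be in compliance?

Annual Certificate, Fleet Authorization

1. does not provide live entertainment → Standard Registration not required.
2. floor area 15,400 square feet < 16,200 square feet; employees 66 > 18 → Trade Permit not required.
3. vehicles 31 < 32; employees 66 > 63 → Small Fleet License not required.
4. vehicles 31 ≥ 9 → Fleet Authorization required.
5. vehicles 31 < 38 → Fleet Registration not required.
6. floor area 15,400 square feet ≤ 15,600 square feet; is located in a residentially zoned district → Annual Certificate required.
7. employees 66 > 46 → General Business Certificate not required.
8. employees 66 > 37; does not store flammable materials → Compliance Registration not required.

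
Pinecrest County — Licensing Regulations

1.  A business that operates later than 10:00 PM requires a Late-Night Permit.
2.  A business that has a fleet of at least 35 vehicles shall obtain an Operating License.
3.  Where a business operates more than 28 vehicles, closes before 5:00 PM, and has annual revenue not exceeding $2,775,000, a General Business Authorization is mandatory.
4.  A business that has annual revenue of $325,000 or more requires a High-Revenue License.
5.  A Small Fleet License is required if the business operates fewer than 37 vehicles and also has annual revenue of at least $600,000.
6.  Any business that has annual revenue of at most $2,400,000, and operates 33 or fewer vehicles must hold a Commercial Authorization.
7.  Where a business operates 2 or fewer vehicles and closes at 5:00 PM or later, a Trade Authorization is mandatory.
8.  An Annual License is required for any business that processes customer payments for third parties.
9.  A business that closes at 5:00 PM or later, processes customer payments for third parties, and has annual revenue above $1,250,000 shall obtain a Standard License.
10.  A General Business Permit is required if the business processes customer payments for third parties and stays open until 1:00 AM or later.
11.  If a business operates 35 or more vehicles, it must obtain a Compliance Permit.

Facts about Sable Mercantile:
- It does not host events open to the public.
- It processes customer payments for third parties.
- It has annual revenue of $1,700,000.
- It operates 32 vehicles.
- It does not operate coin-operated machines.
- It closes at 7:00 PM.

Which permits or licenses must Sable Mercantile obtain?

1. closes 7:00 PM, at/before 10:00 PM → Late-Night Permit not required.
2. vehicles 32 < 35 → Operating License not required.
3. vehicles 32 > 28; closes 7:00 PM, after 5:00 PM; revenue $1,700,000 ≤ $2,775,000 → General Business Authorization not required.
4. revenue $1,700,000 ≥ $325,000 → High-Revenue License required.
5. vehicles 32 < 37; revenue $1,700,000 ≥ $600,000 → Small Fleet License required.
6. revenue $1,700,000 ≤ $2,400,000; vehicles 32 ≤ 33 → Commercial Authorization required.
7. vehicles 32 > 2; closes 7:00 PM, after 5:00 PM → Trade Authorization not required.
8. processes customer payments for third parties → Annual License required.
9. closes 7:00 PM, after 5:00 PM; processes customer payments for third parties; revenue $1,700,000 > $1,250,000 → Standard License required.
10. processes customer payments for third parties; closes 7:00 PM, at/before 1:00 AM → General Business Permit not required.
11. vehicles 32 < 35 → Compliance Permit not required.

Annual License, Commercial Authorization, High-Revenue License, Small Fleet License, Standard License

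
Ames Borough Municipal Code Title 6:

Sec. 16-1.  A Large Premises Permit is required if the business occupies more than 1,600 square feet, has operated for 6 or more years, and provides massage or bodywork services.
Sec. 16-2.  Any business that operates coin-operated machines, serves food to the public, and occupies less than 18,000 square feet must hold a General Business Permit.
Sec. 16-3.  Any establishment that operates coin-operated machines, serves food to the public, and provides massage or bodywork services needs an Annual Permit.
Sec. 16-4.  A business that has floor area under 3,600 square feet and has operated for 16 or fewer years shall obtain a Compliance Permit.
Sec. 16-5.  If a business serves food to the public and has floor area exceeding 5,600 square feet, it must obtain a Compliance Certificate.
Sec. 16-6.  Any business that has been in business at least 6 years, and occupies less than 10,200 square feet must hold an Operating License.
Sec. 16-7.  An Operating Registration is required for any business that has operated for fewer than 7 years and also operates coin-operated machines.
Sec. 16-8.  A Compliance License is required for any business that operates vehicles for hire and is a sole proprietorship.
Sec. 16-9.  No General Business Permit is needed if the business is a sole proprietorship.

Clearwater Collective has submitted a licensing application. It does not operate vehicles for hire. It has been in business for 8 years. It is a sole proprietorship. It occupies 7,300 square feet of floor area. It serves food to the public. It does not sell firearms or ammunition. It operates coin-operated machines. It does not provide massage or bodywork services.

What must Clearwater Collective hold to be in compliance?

Compliance Certificate, Operating License

Sec. 16-1. floor area 7,300 square feet > 1,600 square feet; years in business 8 ≥ 6; does not provide massage or bodywork services → Large Premises Permit not required.
Sec. 16-2. operates coin-operated machines; serves food to the public; floor area 7,300 square feet < 18,000 square feet → General Business Permit required.
Sec. 16-3. operates coin-operated machines; serves food to the public; does not provide massage or bodywork services → Annual Permit not required.
Sec. 16-4. floor area 7,300 square feet ≥ 3,600 square feet; years in business 8 ≤ 16 → Compliance Permit not required.
Sec. 16-5. serves food to the public; floor area 7,300 square feet > 5,600 square feet → Compliance Certificate required.
Sec. 16-6. years in business 8 ≥ 6; floor area 7,300 square feet < 10,200 square feet → Operating License required.
Sec. 16-7. years in business 8 ≥ 7; operates coin-operated machines → Operating Registration not required.
Sec. 16-8. does not operate vehicles for hire; is a sole proprietorship → Compliance License not required.
Sec. 16-9. is a sole proprietorship → exempt from General Business Permit.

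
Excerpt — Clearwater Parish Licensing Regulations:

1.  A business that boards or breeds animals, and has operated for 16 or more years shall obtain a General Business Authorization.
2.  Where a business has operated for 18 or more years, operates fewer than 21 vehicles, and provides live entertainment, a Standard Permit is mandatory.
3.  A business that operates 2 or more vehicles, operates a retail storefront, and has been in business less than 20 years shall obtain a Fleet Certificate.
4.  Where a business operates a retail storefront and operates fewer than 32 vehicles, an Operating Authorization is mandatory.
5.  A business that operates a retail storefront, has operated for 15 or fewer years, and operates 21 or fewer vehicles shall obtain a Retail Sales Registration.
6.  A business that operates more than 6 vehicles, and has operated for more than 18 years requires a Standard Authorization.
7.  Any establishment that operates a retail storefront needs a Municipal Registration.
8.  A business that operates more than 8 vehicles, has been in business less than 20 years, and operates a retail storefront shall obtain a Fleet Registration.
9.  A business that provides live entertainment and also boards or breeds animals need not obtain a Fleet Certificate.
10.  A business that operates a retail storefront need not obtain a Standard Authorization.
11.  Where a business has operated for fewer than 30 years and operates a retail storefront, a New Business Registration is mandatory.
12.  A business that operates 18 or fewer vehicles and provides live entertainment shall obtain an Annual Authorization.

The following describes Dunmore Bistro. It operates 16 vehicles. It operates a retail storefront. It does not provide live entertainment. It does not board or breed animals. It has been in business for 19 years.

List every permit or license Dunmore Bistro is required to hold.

1. does not board or breed animals; years in business 19 ≥ 16 → General Business Authorization not required.
2. years in business 19 ≥ 18; vehicles 16 < 21; does not provide live entertainment → Standard Permit not required.
3. vehicles 16 ≥ 2; operates a retail storefront; years in business 19 < 20 → Fleet Certificate required.
4. operates a retail storefront; vehicles 16 < 32 → Operating Authorization required.
5. operates a retail storefront; years in business 19 > 15; vehicles 16 ≤ 21 → Retail Sales Registration not required.
6. vehicles 16 > 6; years in business 19 > 18 → Standard Authorization required.
7. operates a retail storefront → Municipal Registration required.
8. vehicles 16 > 8; years in business 19 < 20; operates a retail storefront → Fleet Registration required.
9. does not provide live entertainment; does not board or breed animals → Fleet Certificate exemption does not apply.
10. operates a retail storefront → exempt from Standard Authorization.
11. years in business 19 < 30; operates a retail storefront → New Business Registration required.
12. vehicles 16 ≤ 18; does not provide live entertainment → Annual Authorization not required.

Fleet Certificate, Fleet Registration, Municipal Registration, New Business Registration, Operating Authorization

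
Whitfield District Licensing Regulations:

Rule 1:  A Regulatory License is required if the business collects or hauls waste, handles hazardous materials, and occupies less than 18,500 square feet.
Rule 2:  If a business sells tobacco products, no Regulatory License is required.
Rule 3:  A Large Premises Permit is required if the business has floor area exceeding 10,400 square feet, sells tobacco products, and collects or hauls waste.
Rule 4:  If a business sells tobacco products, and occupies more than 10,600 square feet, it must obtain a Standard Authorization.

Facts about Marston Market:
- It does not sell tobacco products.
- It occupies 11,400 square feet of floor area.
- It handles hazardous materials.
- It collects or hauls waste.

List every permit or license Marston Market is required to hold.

Rule 1: collects or hauls waste; handles hazardous materials; floor area 11,400 square feet < 18,500 square feet → Regulatory License required.
Rule 2: does not sell tobacco products → Regulatory License exemption does not apply.
Rule 3: floor area 11,400 square feet > 10,400 square feet; does not sell tobacco products; collects or hauls waste → Large Premises Permit not required.
Rule 4: does not sell tobacco products; floor area 11,400 square feet > 10,600 square feet → Standard Authorization not required.

Regulatory License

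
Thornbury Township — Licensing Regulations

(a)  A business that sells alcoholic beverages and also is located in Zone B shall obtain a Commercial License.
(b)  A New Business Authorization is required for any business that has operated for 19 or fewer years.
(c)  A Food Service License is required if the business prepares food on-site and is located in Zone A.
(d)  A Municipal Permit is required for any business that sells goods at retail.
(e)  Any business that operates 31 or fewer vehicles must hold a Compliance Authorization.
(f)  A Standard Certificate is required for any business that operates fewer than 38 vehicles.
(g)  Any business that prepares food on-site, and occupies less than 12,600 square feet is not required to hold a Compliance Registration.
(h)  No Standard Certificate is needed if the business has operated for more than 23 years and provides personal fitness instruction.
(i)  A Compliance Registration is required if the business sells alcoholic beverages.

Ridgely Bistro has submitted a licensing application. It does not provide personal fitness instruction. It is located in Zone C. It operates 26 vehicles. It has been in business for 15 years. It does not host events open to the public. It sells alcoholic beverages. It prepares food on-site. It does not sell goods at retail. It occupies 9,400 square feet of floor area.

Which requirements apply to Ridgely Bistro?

(a) sells alcoholic beverages; is located in Zone C (not: is located in Zone B) → Commercial License not required.
(b) years in business 15 ≤ 19 → New Business Authorization required.
(c) prepares food on-site; is located in Zone C (not: is located in Zone A) → Food Service License not required.
(d) does not sell goods at retail → Municipal Permit not required.
(e) vehicles 26 ≤ 31 → Compliance Authorization required.
(f) vehicles 26 < 38 → Standard Certificate required.
(g) prepares food on-site; floor area 9,400 square feet < 12,600 square feet → exempt from Compliance Registration.
(h) years in business 15 ≤ 23; does not provide personal fitness instruction → Standard Certificate exemption does not apply.
(i) sells alcoholic beverages → Compliance Registration required.

Compliance Authorization, New Business Authorization, Standard Certificate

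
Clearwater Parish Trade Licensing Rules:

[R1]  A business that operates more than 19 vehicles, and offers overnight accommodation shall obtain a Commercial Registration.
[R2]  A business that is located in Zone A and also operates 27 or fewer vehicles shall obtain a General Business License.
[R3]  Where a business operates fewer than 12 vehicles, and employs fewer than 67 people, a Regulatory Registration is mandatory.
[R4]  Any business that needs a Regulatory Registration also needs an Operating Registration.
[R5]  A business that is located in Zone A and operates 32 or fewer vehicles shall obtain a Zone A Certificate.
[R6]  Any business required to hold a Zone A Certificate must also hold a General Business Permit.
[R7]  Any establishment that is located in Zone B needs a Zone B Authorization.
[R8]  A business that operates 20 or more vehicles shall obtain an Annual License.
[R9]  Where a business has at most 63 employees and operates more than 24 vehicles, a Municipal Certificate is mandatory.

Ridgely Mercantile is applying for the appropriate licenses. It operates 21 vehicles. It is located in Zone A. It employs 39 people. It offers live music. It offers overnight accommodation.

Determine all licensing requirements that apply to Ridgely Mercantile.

[R1] vehicles 21 > 19; offers overnight accommodation → Commercial Registration required.
[R2] is located in Zone A; vehicles 21 ≤ 27 → General Business License required.
[R3] vehicles 21 ≥ 12; employees 39 < 67 → Regulatory Registration not required.
[R4] Regulatory Registration is not required → no effect.
[R5] is located in Zone A; vehicles 21 ≤ 32 → Zone A Certificate required.
[R6] Zone A Certificate is required → General Business Permit also required.
[R7] is located in Zone A (not: is located in Zone B) → Zone B Authorization not required.
[R8] vehicles 21 ≥ 20 → Annual License required.
[R9] employees 39 ≤ 63; vehicles 21 ≤ 24 → Municipal Certificate not required.

Annual License, Commercial Registration, General Business License, General Business Permit, Zone A Certificate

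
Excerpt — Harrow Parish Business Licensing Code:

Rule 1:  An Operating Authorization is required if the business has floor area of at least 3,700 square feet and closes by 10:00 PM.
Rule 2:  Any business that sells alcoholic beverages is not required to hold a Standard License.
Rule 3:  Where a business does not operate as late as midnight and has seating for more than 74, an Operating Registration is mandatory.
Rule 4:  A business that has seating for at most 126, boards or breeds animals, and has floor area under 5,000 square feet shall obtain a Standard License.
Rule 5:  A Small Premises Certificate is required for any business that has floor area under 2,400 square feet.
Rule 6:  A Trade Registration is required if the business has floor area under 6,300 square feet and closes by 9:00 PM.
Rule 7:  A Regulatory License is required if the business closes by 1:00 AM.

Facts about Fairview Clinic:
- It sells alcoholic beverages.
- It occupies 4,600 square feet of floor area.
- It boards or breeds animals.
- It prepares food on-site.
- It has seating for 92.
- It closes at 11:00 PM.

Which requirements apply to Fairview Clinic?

Rule 1: floor area 4,600 square feet ≥ 3,700 square feet; closes 11:00 PM, after 10:00 PM → Operating Authorization not required.
Rule 2: sells alcoholic beverages → exempt from Standard License.
Rule 3: closes 11:00 PM, at/before midnight; seating 92 > 74 → Operating Registration required.
Rule 4: seating 92 ≤ 126; boards or breeds animals; floor area 4,600 square feet < 5,000 square feet → Standard License required.
Rule 5: floor area 4,600 square feet ≥ 2,400 square feet → Small Premises Certificate not required.
Rule 6: floor area 4,600 square feet < 6,300 square feet; closes 11:00 PM, after 9:00 PM → Trade Registration not required.
Rule 7: closes 11:00 PM, at/before 1:00 AM → Regulatory License required.

Operating Registration, Regulatory License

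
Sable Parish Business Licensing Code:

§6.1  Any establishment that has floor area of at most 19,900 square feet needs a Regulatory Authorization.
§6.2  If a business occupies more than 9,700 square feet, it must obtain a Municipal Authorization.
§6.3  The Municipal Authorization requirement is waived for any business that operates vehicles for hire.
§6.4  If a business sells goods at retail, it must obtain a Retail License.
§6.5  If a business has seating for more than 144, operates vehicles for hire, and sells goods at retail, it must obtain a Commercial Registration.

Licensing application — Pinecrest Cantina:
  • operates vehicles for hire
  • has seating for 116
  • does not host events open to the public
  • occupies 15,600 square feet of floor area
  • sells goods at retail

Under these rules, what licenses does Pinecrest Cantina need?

Regulatory Authorization, Retail License

§6.1 floor area 15,600 square feet ≤ 19,900 square feet → Regulatory Authorization required.
§6.2 floor area 15,600 square feet > 9,700 square feet → Municipal Authorization required.
§6.3 operates vehicles for hire → exempt from Municipal Authorization.
§6.4 sells goods at retail → Retail License required.
§6.5 seating 116 ≤ 144; operates vehicles for hire; sells goods at retail → Commercial Registration not required.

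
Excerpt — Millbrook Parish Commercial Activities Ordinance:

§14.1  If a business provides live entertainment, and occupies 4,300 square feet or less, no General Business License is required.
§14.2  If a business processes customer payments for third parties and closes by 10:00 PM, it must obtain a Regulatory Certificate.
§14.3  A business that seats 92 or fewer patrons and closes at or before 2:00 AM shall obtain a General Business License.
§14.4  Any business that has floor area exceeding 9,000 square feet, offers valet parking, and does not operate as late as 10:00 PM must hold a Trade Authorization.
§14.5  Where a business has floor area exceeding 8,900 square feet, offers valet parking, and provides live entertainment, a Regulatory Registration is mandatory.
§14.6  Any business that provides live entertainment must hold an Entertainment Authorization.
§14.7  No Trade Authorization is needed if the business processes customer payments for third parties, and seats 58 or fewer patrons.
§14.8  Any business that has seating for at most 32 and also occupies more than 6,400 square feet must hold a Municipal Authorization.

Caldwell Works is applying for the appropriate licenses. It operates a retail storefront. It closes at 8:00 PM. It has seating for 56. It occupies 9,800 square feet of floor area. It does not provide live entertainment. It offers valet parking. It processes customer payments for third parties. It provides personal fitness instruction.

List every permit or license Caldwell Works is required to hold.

General Business License, Regulatory Certificate

§14.1 does not provide live entertainment; floor area 9,800 square feet > 4,300 square feet → General Business License exemption does not apply.
§14.2 processes customer payments for third parties; closes 8:00 PM, at/before 10:00 PM → Regulatory Certificate required.
§14.3 seating 56 ≤ 92; closes 8:00 PM, at/before 2:00 AM → General Business License required.
§14.4 floor area 9,800 square feet > 9,000 square feet; offers valet parking; closes 8:00 PM, at/before 10:00 PM → Trade Authorization required.
§14.5 floor area 9,800 square feet > 8,900 square feet; offers valet parking; does not provide live entertainment → Regulatory Registration not required.
§14.6 does not provide live entertainment → Entertainment Authorization not required.
§14.7 processes customer payments for third parties; seating 56 ≤ 58 → exempt from Trade Authorization.
§14.8 seating 56 > 32; floor area 9,800 square feet > 6,400 square feet → Municipal Authorization not required.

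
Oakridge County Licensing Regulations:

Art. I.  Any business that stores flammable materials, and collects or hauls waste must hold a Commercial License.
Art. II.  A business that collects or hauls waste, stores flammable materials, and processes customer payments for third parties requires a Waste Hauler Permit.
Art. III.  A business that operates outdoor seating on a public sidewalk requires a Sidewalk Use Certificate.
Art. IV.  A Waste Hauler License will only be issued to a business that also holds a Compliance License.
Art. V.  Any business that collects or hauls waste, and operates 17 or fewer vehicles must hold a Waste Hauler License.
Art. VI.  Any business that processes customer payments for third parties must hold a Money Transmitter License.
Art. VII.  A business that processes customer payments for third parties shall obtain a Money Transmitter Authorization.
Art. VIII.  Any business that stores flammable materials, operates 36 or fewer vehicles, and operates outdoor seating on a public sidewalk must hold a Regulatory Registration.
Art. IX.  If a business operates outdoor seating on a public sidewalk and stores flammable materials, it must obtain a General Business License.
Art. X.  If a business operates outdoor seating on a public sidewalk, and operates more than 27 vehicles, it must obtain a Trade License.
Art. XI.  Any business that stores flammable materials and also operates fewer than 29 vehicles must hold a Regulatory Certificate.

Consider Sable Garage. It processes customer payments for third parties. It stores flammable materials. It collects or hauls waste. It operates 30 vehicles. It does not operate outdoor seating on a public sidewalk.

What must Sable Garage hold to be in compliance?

Commercial License, Money Transmitter Authorization, Money Transmitter License, Waste Hauler Permit

Art. I. stores flammable materials; collects or hauls waste → Commercial License required.
Art. II. collects or hauls waste; stores flammable materials; processes customer payments for third parties → Waste Hauler Permit required.
Art. III. does not operate outdoor seating on a public sidewalk → Sidewalk Use Certificate not required.
Art. IV. Waste Hauler License is not required → no effect.
Art. V. collects or hauls waste; vehicles 30 > 17 → Waste Hauler License not required.
Art. VI. processes customer payments for third parties → Money Transmitter License required.
Art. VII. processes customer payments for third parties → Money Transmitter Authorization required.
Art. VIII. stores flammable materials; vehicles 30 ≤ 36; does not operate outdoor seating on a public sidewalk → Regulatory Registration not required.
Art. IX. does not operate outdoor seating on a public sidewalk; stores flammable materials → General Business License not required.
Art. X. does not operate outdoor seating on a public sidewalk; vehicles 30 > 27 → Trade License not required.
Art. XI. stores flammable materials; vehicles 30 ≥ 29 → Regulatory Certificate not required.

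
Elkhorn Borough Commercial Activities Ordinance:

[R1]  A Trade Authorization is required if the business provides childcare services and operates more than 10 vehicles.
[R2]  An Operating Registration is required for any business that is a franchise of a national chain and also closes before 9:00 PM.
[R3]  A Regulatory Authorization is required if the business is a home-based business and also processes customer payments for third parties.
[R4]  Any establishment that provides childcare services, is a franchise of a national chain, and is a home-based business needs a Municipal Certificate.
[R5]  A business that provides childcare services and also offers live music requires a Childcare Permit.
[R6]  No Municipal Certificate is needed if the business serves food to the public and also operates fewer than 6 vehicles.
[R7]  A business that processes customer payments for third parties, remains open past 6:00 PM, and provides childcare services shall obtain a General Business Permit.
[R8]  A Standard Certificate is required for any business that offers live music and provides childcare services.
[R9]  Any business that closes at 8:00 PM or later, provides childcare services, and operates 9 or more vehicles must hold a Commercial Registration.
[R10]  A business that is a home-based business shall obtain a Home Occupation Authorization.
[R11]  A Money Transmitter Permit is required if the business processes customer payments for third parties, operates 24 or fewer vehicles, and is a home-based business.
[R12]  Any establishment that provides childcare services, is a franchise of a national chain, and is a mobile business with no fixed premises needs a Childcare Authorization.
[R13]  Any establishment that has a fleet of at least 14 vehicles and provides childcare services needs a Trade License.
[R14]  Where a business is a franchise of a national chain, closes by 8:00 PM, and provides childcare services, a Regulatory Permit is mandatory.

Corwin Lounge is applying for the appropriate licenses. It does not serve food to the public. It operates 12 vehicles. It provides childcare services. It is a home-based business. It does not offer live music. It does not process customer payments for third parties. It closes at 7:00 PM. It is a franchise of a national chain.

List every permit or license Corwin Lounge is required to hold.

[R1] provides childcare services; vehicles 12 > 10 → Trade Authorization required.
[R2] is a franchise of a national chain; closes 7:00 PM, at/before 9:00 PM → Operating Registration required.
[R3] is a home-based business; does not process customer payments for third parties → Regulatory Authorization not required.
[R4] provides childcare services; is a franchise of a national chain; is a home-based business → Municipal Certificate required.
[R5] provides childcare services; does not offer live music → Childcare Permit not required.
[R6] does not serve food to the public; vehicles 12 ≥ 6 → Municipal Certificate exemption does not apply.
[R7] does not process customer payments for third parties; closes 7:00 PM, after 6:00 PM; provides childcare services → General Business Permit not required.
[R8] does not offer live music; provides childcare services → Standard Certificate not required.
[R9] closes 7:00 PM, at/before 8:00 PM; provides childcare services; vehicles 12 ≥ 9 → Commercial Registration not required.
[R10] is a home-based business → Home Occupation Authorization required.
[R11] does not process customer payments for third parties; vehicles 12 ≤ 24; is a home-based business → Money Transmitter Permit not required.
[R12] provides childcare services; is a franchise of a national chain; is a home-based business (not: is a mobile business with no fixed premises) → Childcare Authorization not required.
[R13] vehicles 12 < 14; provides childcare services → Trade License not required.
[R14] is a franchise of a national chain; closes 7:00 PM, at/before 8:00 PM; provides childcare services → Regulatory Permit required.

Home Occupation Authorization, Municipal Certificate, Operating Registration, Regulatory Permit, Trade Authorization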